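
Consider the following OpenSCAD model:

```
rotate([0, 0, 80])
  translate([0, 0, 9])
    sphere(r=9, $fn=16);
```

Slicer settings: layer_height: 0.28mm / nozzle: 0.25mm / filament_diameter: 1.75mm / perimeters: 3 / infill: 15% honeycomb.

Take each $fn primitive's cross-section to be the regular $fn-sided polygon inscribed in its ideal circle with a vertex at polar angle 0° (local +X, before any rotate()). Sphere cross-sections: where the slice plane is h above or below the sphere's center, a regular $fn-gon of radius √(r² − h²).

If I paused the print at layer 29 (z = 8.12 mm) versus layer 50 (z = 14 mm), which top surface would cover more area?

Layer 29 (z = 8.12): the sphere: section is a regular 16-gon, circumradius = √(r²−h²) = √(9²−0.88²) = 8.957 (area = (16/2)·8.957²·sin(360°/16) = 245.61 mm²); (whole slice rotated 80° about Z — lengths, areas and connectivity unchanged). So its area = 245.61 mm². Layer 50 (z = 14): the sphere: section is a regular 16-gon, circumradius = √(r²−h²) = √(9²−5²) = 7.483 (area = (16/2)·7.483²·sin(360°/16) = 171.44 mm²); (rotated 80° about Z; rotation is an isometry so areas/perimeters/island counts are preserved). So its area = 171.44 mm². Layer 29 is larger (245.61 vs 171.44 mm²).

layer 29 (z = 8.12 mm)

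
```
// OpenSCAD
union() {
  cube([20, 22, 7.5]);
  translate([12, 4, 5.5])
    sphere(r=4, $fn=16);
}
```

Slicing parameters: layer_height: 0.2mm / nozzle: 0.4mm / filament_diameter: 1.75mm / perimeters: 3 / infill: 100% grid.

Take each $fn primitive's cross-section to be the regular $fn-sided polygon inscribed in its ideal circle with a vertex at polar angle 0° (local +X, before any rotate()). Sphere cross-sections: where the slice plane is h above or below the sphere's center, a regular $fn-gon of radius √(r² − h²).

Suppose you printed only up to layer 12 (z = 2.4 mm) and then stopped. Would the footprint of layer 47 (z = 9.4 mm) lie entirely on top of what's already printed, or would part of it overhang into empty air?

entirely on top

Compare the two slices. At z = 2.4: the cube is present — its section is the full 20×22 rectangle (area 440.00 mm²); the sphere at (12, 4): section is a regular 16-gon, circumradius = √(r²−h²) = √(4²−3.1²) = 2.528 (area = (16/2)·2.528²·sin(360°/16) = 19.56 mm²); Combining (union): the r=4 sphere at (12, 4) lies entirely inside the 20×22 cube, so the union is just the 20×22 cube — area = 440.00 mm². At z = 9.4: the cube is not intersected at this z (z outside [0, 7.5]); the sphere at (12, 4): section is a regular 16-gon, circumradius = √(r²−h²) = √(4²−3.9²) = 0.889 (area = (16/2)·0.889²·sin(360°/16) = 2.42 mm²); Combining (union): only the r=4 sphere at (12, 4) is present, so the union is just that shape — area = 2.42 mm². Checking containment: the cross-section at z = 9.4 is a subset of the cross-section at z = 2.4.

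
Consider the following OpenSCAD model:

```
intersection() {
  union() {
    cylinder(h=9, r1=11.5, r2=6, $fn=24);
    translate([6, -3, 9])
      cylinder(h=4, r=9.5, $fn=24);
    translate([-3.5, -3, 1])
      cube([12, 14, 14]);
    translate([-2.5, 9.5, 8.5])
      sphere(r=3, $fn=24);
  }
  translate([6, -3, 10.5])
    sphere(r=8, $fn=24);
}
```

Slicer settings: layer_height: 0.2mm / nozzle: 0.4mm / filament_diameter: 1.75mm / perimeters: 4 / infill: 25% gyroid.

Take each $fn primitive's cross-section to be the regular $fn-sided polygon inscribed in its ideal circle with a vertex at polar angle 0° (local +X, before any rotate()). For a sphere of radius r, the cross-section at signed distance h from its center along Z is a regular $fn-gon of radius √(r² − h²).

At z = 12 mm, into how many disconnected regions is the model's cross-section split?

At z = 12 mm: the cone is not intersected at this z (z outside [0, 9]); the r=9.5 cylinder at (6, -3) contributes a regular 24-gon of circumradius 9.5; the cube at (-3.5, -3) (footprint 12×14) is included at this height; the sphere at (-2.5, 9.5) is absent (|z−center|=3.500 > r=3); Merging all regions: the regions partially overlap (shared area 93.41 mm²), so overlapping operands fuse into one piece — 1 connected region; the sphere at (6, -3): section is a regular 24-gon, circumradius = √(r²−h²) = √(8²−1.5²) = 7.858; After intersecting: the r=8 sphere at (6, -3) lies inside the result so far, so the common part is the r=8 sphere at (6, -3) itself — 1 connected region. The result has 1 disconnected region.

1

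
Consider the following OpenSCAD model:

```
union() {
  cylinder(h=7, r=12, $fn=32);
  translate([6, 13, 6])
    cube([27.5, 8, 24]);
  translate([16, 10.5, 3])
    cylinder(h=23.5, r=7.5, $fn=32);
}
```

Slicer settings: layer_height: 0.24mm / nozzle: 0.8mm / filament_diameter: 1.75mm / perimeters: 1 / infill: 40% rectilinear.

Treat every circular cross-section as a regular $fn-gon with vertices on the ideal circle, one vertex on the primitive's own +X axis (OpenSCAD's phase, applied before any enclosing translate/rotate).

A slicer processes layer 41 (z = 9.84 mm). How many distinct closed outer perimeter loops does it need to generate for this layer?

At z = 9.84 mm: the cylinder is not intersected at this z (z outside [0, 7]); the 27.5×8 cube at (6, 13) contributes its full rectangle; the r=7.5 cylinder at (16, 10.5) gives a regular 32-gon of circumradius 7.5 (constant along its height); Combining (union): the regions partially overlap (shared area 51.13 mm²), so overlapping operands fuse into one piece — 1 connected region. The result has 1 disconnected region.

1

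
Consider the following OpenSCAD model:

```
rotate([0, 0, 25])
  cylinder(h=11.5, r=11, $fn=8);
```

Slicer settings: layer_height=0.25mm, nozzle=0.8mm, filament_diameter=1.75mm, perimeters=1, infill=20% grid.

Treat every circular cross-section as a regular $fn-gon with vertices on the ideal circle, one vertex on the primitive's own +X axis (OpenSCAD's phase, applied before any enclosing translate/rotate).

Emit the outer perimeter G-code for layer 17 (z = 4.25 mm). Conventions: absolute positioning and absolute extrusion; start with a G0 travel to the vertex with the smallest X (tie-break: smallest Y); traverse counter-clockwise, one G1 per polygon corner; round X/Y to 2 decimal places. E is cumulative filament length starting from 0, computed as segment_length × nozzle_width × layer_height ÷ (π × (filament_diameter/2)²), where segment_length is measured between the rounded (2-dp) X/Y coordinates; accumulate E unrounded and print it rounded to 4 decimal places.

At z = 4.25 mm: the cylinder: section is a regular 8-gon, circumradius r=11; (whole slice rotated 25° about Z — lengths, areas and connectivity unchanged). The outline is a single polygon with 8 vertices. Extrusion per mm of travel: 0.8 × 0.25 / (π × 0.875²) = 0.083150. Accumulating E over each segment gives final E = 5.6013.

G0 X-10.34 Y3.76 Z4.25
G1 X-9.97 Y-4.65 E0.7000
G1 X-3.76 Y-10.34 E1.4003
G1 X4.65 Y-9.97 E2.1003
G1 X10.34 Y-3.76 E2.8006
G1 X9.97 Y4.65 E3.5006
G1 X3.76 Y10.34 E4.2009
G1 X-4.65 Y9.97 E4.9009
G1 X-10.34 Y3.76 E5.6013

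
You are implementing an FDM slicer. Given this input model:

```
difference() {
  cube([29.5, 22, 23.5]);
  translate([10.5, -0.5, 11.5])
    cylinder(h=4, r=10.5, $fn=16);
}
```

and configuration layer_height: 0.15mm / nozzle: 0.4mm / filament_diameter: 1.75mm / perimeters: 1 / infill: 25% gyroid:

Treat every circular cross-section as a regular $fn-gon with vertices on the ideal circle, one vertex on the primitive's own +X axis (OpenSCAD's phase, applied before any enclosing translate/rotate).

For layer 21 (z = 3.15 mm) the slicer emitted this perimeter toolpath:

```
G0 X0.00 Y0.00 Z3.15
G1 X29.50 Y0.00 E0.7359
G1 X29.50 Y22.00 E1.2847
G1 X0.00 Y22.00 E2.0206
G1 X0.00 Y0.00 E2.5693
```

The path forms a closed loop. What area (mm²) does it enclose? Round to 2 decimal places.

Apply the shoelace formula to the sequence of (X, Y) vertices; enclosed area = 649.00 mm².

649.00 mm²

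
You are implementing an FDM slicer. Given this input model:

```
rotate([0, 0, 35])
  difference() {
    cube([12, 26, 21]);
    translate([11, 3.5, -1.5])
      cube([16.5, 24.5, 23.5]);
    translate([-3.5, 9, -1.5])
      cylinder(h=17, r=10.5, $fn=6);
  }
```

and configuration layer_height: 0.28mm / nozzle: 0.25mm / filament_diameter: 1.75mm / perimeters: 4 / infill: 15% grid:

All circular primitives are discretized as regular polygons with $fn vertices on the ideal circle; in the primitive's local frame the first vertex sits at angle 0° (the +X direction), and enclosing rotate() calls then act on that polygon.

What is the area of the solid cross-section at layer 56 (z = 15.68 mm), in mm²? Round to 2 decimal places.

At z = 15.68 mm: the cube is present — its section is the full 12×26 rectangle (area 312.00 mm²); the cube at (11, 3.5) (footprint 16.5×24.5) is included at this height (area 404.25 mm²); the cylinder at (-3.5, 9) is absent (z outside [-1.5, 15.5]); Subtracting the remaining from the first: starting from the 12×26 cube (312.00 mm²), the 16.5×24.5 cube at (11, 3.5) partially overlaps it — only the 22.50 mm² overlap (of its 404.25 mm²) is removed, clipping the outline — area = 289.50 mm²; (rotated 35° about Z; rotation is an isometry so areas/perimeters/island counts are preserved). Overall, the cross-section is a single solid region. Net area = 289.50 mm².

289.50 mm²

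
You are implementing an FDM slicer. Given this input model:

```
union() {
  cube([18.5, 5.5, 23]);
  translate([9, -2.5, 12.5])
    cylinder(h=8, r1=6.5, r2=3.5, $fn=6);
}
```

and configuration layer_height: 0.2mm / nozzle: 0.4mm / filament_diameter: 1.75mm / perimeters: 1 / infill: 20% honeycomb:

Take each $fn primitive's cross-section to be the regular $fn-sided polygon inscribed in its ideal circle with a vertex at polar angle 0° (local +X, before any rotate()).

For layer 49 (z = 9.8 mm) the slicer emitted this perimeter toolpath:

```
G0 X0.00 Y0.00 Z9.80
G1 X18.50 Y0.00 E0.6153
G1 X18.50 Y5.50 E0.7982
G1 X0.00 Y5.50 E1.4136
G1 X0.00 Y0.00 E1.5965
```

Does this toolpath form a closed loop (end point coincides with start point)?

yes

Start point (G0): (0.00, 0.00). End point (last G1): the path returns to the start — closed.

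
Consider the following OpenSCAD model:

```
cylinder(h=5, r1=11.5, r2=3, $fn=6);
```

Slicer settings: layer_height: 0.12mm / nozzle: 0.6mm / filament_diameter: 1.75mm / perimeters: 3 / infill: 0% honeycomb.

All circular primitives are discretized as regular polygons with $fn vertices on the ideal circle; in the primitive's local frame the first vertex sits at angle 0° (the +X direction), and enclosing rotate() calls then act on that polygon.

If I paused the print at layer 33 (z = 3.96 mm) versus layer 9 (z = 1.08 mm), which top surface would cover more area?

layer 9 (z = 1.08 mm)

Layer 33 (z = 3.96): the cone: at t=0.792 of its height the radius interpolates to r₁+(r₂−r₁)t = 4.768, giving a regular 6-gon of that circumradius (area = (6/2)·4.768²·sin(360°/6) = 59.06 mm²). So its area = 59.06 mm². Layer 9 (z = 1.08): the cone: at t=0.216 of its height the radius interpolates to r₁+(r₂−r₁)t = 9.664, giving a regular 6-gon of that circumradius (area = (6/2)·9.664²·sin(360°/6) = 242.64 mm²). So its area = 242.64 mm². Layer 9 is larger (242.64 vs 59.06 mm²).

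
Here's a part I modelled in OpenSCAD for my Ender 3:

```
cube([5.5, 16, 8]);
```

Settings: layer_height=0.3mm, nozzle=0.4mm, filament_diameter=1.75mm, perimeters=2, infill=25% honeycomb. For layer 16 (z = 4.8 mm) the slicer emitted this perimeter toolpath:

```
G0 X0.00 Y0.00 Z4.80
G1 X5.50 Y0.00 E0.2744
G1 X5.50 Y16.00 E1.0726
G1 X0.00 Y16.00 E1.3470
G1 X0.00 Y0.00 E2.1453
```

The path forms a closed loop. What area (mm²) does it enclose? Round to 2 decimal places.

88.00 mm²

Apply the shoelace formula to the sequence of (X, Y) vertices; enclosed area = 88.00 mm².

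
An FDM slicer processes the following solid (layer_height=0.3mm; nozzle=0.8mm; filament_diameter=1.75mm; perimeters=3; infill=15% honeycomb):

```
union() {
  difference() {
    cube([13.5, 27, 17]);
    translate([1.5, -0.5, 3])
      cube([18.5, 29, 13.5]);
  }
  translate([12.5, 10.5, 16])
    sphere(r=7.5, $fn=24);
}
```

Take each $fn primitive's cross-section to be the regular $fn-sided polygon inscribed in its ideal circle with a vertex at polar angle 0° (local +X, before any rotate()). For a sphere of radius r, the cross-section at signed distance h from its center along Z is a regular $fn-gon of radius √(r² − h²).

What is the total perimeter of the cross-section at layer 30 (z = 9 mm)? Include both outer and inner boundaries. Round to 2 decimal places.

At z = 9 mm: the cube (footprint 13.5×27) is included at this height (perimeter 81.00 mm); the 18.5×29 cube at (1.5, -0.5) contributes its full rectangle (perimeter 95.00 mm); Taking the first minus the rest: starting from the 13.5×27 cube, the 18.5×29 cube at (1.5, -0.5) partially overlaps it — only the 324.00 mm² overlap (of its 536.50 mm²) is removed, clipping the outline — boundary = 57.00 mm; the r=7.5 sphere at (12.5, 10.5) contributes a regular 24-gon of circumradius √(7.5²−7²) = 2.693 (perimeter = 2·24·2.693·sin(180°/24) = 16.87 mm); Combining (union): the 2 present regions are separate (no shared area or edge), so areas and boundary lengths simply add and each stays a separate island — boundary = 73.87 mm. Overall, the cross-section has 2 separate islands. Total boundary length (outer) = 73.87 mm.

73.87 mm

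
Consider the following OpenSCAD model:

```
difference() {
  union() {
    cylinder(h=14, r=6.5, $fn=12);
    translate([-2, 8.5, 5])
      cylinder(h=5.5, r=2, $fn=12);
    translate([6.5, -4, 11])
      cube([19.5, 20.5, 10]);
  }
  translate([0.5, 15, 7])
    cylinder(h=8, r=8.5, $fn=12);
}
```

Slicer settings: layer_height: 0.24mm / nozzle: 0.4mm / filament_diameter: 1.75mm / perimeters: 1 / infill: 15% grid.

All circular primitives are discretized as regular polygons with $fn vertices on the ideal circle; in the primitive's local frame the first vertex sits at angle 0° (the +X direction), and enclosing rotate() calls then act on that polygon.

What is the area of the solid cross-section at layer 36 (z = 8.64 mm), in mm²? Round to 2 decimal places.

128.13 mm²

At z = 8.64 mm: the cylinder: section is a regular 12-gon, circumradius r=6.5 (area = (12/2)·6.500²·sin(360°/12) = 126.75 mm²); the r=2 cylinder at (-2, 8.5) contributes a regular 12-gon of circumradius 2 (area = (12/2)·2.000²·sin(360°/12) = 12.00 mm²); the cube at (6.5, -4) does not reach this height (z outside [11, 21]); Combining (union): the 2 present regions are separate (no shared area or edge), so areas and boundary lengths simply add and each stays a separate island — area = 138.75 mm²; the cylinder at (0.5, 15): section is a regular 12-gon, circumradius r=8.5 (area = (12/2)·8.500²·sin(360°/12) = 216.75 mm²); After the difference (first − rest): starting from the result so far (138.75 mm²), the r=8.5 cylinder at (0.5, 15) partially overlaps it — only the 10.62 mm² overlap (of its 216.75 mm²) is removed, clipping the outline — area = 128.13 mm². Overall, the cross-section has 2 separate islands. Net area = 128.13 mm².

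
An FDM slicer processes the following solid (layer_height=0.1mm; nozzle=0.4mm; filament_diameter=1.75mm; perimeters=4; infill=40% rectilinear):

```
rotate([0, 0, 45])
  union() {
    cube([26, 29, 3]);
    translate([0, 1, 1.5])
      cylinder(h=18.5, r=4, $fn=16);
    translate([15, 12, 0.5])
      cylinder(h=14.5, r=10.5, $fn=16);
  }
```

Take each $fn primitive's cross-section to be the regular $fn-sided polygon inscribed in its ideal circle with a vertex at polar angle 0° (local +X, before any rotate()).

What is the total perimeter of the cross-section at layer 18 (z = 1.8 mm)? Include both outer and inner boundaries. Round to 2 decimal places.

At z = 1.8 mm: the 26×29 cube contributes its full rectangle (perimeter 110.00 mm); the cylinder at (0, 1): section is a regular 16-gon, circumradius r=4 (perimeter = 2·16·4.000·sin(180°/16) = 24.97 mm); the r=10.5 cylinder at (15, 12) contributes a regular 16-gon of circumradius 10.5 (perimeter = 2·16·10.500·sin(180°/16) = 65.55 mm); Combining (union): the regions partially overlap (shared area 353.67 mm²), so the edge portions inside another operand are dropped and the merged outline is re-measured after clipping — boundary = 118.91 mm; (whole slice rotated 45° about Z — lengths, areas and connectivity unchanged). Overall, the cross-section is a single solid region. Total boundary length (outer) = 118.91 mm.

118.91 mm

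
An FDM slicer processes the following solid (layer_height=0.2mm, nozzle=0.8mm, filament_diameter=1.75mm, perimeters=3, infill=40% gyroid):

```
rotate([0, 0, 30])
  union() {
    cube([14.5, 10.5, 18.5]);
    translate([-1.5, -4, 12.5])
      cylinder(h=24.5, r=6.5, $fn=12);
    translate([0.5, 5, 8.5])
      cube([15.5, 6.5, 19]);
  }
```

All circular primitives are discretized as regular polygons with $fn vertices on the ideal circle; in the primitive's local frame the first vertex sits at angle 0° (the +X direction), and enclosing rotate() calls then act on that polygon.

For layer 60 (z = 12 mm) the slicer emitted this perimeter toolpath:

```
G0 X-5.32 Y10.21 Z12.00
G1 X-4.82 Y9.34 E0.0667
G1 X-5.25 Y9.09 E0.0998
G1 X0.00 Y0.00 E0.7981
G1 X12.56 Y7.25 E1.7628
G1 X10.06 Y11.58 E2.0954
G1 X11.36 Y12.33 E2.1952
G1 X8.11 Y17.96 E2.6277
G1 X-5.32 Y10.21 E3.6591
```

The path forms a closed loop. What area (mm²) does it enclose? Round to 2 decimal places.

176.06 mm²

Apply the shoelace formula to the sequence of (X, Y) vertices; enclosed area = 176.06 mm².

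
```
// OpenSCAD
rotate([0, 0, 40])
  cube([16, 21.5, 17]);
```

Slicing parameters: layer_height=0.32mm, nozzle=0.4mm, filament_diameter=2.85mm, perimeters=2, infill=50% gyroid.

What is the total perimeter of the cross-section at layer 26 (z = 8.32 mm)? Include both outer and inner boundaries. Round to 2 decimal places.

At z = 8.32 mm: the cube is present — its section is the full 16×21.5 rectangle (perimeter 75.00 mm); (rotated 40° about Z; rotation is an isometry so areas/perimeters/island counts are preserved). Overall, the cross-section is a single solid region. Total boundary length (outer) = 75.00 mm.

75.00 mm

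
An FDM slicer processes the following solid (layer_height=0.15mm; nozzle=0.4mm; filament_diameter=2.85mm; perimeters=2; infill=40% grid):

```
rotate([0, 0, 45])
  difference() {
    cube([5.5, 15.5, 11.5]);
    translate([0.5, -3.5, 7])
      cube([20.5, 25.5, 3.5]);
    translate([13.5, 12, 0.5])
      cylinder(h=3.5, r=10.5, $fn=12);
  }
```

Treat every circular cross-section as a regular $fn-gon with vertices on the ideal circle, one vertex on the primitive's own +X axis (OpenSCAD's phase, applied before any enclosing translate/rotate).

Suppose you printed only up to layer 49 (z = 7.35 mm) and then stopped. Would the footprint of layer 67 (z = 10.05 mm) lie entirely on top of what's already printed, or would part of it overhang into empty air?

Compare the two slices. At z = 7.35: the cube is present — its section is the full 5.5×15.5 rectangle (area 85.25 mm²); the cube at (0.5, -3.5) (footprint 20.5×25.5) is included at this height (area 522.75 mm²); the cylinder at (13.5, 12) does not reach this height (z outside [0.5, 4]); After the difference (first − rest): starting from the 5.5×15.5 cube (85.25 mm²), the 20.5×25.5 cube at (0.5, -3.5) partially overlaps it — only the 77.50 mm² overlap (of its 522.75 mm²) is removed, clipping the outline — area = 7.75 mm²; (rotated 45° about Z; rotation is an isometry so areas/perimeters/island counts are preserved). At z = 10.05: the cube (footprint 5.5×15.5) is included at this height (area 85.25 mm²); the cube at (0.5, -3.5) (footprint 20.5×25.5) is included at this height (area 522.75 mm²); the cylinder at (13.5, 12) is not intersected at this z (z outside [0.5, 4]); After the difference (first − rest): starting from the 5.5×15.5 cube (85.25 mm²), the 20.5×25.5 cube at (0.5, -3.5) partially overlaps it — only the 77.50 mm² overlap (of its 522.75 mm²) is removed, clipping the outline — area = 7.75 mm²; (rotated 45° about Z; rotation is an isometry so areas/perimeters/island counts are preserved). Checking containment: the cross-section at z = 10.05 is a subset of the cross-section at z = 7.35.

entirely on top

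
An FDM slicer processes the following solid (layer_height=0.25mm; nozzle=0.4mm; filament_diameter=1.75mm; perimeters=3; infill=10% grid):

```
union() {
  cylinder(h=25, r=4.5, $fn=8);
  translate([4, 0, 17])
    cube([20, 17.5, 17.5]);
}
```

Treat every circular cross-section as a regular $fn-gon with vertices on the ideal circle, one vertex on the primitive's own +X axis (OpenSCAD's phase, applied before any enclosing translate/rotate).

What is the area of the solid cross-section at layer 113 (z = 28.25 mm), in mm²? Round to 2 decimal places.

At z = 28.25 mm: the cylinder is not intersected at this z (z outside [0, 25]); the cube at (4, 0) is present — its section is the full 20×17.5 rectangle (area 350.00 mm²); Merging all regions: only the 20×17.5 cube at (4, 0) is present, so the union is just that shape — area = 350.00 mm². Overall, the cross-section is a single solid region. Net area = 350.00 mm².

350.00 mm²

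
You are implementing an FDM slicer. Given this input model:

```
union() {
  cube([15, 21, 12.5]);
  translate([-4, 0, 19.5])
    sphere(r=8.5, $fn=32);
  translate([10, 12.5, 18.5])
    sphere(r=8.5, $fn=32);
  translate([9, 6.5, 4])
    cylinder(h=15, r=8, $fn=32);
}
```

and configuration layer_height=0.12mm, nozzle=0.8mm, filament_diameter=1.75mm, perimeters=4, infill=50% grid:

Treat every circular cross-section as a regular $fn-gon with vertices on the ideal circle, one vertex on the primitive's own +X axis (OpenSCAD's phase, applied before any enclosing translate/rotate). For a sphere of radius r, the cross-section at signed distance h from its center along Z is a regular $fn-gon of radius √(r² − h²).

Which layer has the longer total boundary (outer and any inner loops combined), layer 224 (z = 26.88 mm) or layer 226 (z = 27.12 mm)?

Layer 224 (z = 26.88): the cube does not reach this height (z outside [0, 12.5]); the sphere at (-4, 0): section is a regular 32-gon, circumradius = √(r²−h²) = √(8.5²−7.38²) = 4.217 (perimeter = 2·32·4.217·sin(180°/32) = 26.46 mm); the r=8.5 sphere at (10, 12.5) contributes a regular 32-gon of circumradius √(8.5²−8.38²) = 1.423 (perimeter = 2·32·1.423·sin(180°/32) = 8.93 mm); the cylinder at (9, 6.5) is absent (z outside [4, 19]); Merging all regions: the 2 present regions are separate (no shared area or edge), so areas and boundary lengths simply add and each stays a separate island — boundary = 35.38 mm. So its perimeter = 35.38 mm. Layer 226 (z = 27.12): the cube does not reach this height (z outside [0, 12.5]); the r=8.5 sphere at (-4, 0) contributes a regular 32-gon of circumradius √(8.5²−7.62²) = 3.766 (perimeter = 2·32·3.766·sin(180°/32) = 23.63 mm); the sphere at (10, 12.5) does not reach this height (|z−center|=8.620 > r=8.5); the cylinder at (9, 6.5) is not intersected at this z (z outside [4, 19]); Taking the union: only the r=8.5 sphere at (-4, 0) is present, so the union is just that shape — boundary = 23.63 mm. So its perimeter = 23.63 mm. Layer 224 is larger (35.38 vs 23.63 mm).

layer 224 (z = 26.88 mm)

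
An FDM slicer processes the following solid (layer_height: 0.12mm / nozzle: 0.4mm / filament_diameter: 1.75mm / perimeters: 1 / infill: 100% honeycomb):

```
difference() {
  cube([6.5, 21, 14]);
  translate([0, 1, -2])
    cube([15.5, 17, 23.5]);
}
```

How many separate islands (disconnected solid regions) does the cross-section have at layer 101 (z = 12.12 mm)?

2

At z = 12.12 mm: the cube is present — its section is the full 6.5×21 rectangle; the cube at (0, 1) is present — its section is the full 15.5×17 rectangle; After the difference (first − rest): starting from the 6.5×21 cube, the 15.5×17 cube at (0, 1) partially overlaps it — only the 110.50 mm² overlap (of its 263.50 mm²) is removed, clipping the outline — 2 connected regions. Overall, the cross-section has 2 separate islands. Island count = 2.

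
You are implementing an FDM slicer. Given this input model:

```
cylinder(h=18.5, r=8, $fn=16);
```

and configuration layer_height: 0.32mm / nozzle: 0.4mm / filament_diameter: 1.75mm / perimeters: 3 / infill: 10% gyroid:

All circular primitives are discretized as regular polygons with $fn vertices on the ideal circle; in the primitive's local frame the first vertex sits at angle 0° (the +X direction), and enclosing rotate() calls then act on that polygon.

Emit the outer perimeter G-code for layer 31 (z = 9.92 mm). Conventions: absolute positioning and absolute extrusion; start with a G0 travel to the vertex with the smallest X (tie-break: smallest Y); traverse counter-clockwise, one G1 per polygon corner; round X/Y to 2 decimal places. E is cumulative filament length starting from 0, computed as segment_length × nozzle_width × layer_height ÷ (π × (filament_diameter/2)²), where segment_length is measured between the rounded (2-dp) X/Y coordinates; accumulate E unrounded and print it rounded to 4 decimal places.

At z = 9.92 mm: the r=8 cylinder gives a regular 16-gon of circumradius 8 (constant along its height). The outline is a single polygon with 16 vertices. Extrusion per mm of travel: 0.4 × 0.32 / (π × 0.875²) = 0.053216. Accumulating E over each segment gives final E = 2.6579.

G0 X-8.00 Y0.00 Z9.92
G1 X-7.39 Y-3.06 E0.1660
G1 X-5.66 Y-5.66 E0.3322
G1 X-3.06 Y-7.39 E0.4984
G1 X0.00 Y-8.00 E0.6645
G1 X3.06 Y-7.39 E0.8305
G1 X5.66 Y-5.66 E0.9967
G1 X7.39 Y-3.06 E1.1629
G1 X8.00 Y0.00 E1.3290
G1 X7.39 Y3.06 E1.4950
G1 X5.66 Y5.66 E1.6612
G1 X3.06 Y7.39 E1.8274
G1 X0.00 Y8.00 E1.9934
G1 X-3.06 Y7.39 E2.1595
G1 X-5.66 Y5.66 E2.3257
G1 X-7.39 Y3.06 E2.4919
G1 X-8.00 Y0.00 E2.6579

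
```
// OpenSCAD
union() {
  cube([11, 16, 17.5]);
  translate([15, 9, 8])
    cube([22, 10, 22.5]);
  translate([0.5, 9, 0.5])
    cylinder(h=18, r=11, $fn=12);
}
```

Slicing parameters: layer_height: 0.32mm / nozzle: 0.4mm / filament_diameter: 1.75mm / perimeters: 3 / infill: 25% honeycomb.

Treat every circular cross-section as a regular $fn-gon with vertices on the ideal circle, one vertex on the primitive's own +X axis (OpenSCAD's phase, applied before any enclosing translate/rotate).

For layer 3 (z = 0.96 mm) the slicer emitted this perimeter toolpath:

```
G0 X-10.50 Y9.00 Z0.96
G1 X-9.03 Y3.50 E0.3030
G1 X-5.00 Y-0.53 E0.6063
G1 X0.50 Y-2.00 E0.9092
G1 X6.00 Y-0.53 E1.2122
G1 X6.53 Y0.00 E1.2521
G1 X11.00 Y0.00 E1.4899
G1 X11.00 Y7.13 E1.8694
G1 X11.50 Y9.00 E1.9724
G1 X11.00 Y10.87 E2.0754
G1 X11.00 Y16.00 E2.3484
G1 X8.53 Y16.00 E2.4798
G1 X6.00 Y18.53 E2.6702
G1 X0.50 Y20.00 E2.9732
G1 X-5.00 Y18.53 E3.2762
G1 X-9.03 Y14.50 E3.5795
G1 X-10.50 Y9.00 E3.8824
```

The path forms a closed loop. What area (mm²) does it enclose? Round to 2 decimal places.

378.76 mm²

Apply the shoelace formula to the sequence of (X, Y) vertices; enclosed area = 378.76 mm².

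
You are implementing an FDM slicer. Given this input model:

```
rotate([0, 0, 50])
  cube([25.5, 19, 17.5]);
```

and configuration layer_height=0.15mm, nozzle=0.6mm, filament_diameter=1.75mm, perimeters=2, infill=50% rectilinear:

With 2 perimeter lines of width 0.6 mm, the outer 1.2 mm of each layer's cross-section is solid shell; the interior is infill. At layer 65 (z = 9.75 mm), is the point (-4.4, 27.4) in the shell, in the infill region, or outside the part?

At z = 9.75 mm: the cube (footprint 25.5×19) is included at this height; (rotated 50° about Z; rotation is an isometry so areas/perimeters/island counts are preserved). Overall, the cross-section is a single solid region. Undo the 50° rotation: the query point maps to (18.161, 20.983) in the un-rotated model frame. The nearest boundary edge runs (25.50, 19.00)→(0.00, 19.00); distance from the point to it = 1.98 mm. The point is not inside any of the regions above, so it lies outside the cross-section (1.98 mm from the nearest boundary).

outside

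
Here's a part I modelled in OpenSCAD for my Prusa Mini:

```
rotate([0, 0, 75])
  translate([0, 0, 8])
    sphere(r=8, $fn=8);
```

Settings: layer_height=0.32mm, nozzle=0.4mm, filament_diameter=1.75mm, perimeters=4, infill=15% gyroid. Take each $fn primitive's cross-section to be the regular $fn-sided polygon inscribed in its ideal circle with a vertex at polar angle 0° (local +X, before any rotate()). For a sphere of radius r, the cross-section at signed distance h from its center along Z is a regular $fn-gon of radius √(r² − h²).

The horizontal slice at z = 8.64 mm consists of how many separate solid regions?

1

At z = 8.64 mm: the r=8 sphere slices to a regular 8-gon of circumradius 7.974 (√(r²−h²) with h=0.64 from center); (whole slice rotated 75° about Z — lengths, areas and connectivity unchanged). The result has 1 disconnected region.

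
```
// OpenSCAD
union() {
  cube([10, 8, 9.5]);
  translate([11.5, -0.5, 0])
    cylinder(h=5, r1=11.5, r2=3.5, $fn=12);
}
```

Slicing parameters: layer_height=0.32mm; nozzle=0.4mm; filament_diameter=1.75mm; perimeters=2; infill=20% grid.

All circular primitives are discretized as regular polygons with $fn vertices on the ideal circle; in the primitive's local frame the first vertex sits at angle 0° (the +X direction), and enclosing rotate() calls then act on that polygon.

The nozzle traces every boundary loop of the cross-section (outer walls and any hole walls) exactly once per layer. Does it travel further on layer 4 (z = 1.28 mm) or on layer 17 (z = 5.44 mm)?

Layer 4 (z = 1.28): the cube (footprint 10×8) is included at this height (perimeter 36.00 mm); the cone at (11.5, -0.5): at t=0.256 of its height the radius interpolates to r₁+(r₂−r₁)t = 9.452, giving a regular 12-gon of that circumradius (perimeter = 2·12·9.452·sin(180°/12) = 58.71 mm); Combining (union): the regions partially overlap (shared area 48.62 mm²), so the edge portions inside another operand are dropped and the merged outline is re-measured after clipping — boundary = 66.36 mm. So its perimeter = 66.36 mm. Layer 17 (z = 5.44): the cube is present — its section is the full 10×8 rectangle (perimeter 36.00 mm); the cone at (11.5, -0.5) is not intersected at this z (z outside [0, 5]); Combining (union): only the 10×8 cube is present, so the union is just that shape — boundary = 36.00 mm. So its perimeter = 36.00 mm. Layer 4 is larger (66.36 vs 36.00 mm).

layer 4 (z = 1.28 mm)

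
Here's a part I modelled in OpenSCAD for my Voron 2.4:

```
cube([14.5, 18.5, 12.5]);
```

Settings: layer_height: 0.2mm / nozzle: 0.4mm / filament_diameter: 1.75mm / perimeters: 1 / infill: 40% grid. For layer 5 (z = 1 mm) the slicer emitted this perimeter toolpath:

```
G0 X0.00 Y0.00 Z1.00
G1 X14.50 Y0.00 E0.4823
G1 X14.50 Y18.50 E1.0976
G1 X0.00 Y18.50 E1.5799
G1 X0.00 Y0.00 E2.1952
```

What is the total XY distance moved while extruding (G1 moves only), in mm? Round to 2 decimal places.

66.00 mm

Sum the Euclidean lengths of each G1 segment: total = 66.00 mm.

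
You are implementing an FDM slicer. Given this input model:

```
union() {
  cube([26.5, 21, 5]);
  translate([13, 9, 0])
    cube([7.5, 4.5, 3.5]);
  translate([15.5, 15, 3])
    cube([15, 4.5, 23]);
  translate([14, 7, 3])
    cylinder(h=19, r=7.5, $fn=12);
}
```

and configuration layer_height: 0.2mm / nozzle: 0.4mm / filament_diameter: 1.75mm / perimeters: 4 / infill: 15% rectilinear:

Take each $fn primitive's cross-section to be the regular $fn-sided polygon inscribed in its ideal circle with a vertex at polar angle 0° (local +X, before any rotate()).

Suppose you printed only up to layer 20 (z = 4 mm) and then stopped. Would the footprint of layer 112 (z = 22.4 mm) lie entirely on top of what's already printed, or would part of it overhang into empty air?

Compare the two slices. At z = 4: the cube (footprint 26.5×21) is included at this height (area 556.50 mm²); the cube at (13, 9) is not intersected at this z (z outside [0, 3.5]); the cube at (15.5, 15) (footprint 15×4.5) is included at this height (area 67.50 mm²); the cylinder at (14, 7): section is a regular 12-gon, circumradius r=7.5 (area = (12/2)·7.500²·sin(360°/12) = 168.75 mm²); Merging all regions: the regions partially overlap — summed areas 792.75 mm² minus the doubly-counted overlap 217.32 mm² gives 575.43 mm² — area = 575.43 mm². At z = 22.4: the cube is absent (z outside [0, 5]); the cube at (13, 9) is absent (z outside [0, 3.5]); the 15×4.5 cube at (15.5, 15) contributes its full rectangle (area 67.50 mm²); the cylinder at (14, 7) is absent (z outside [3, 22]); Taking the union: only the 15×4.5 cube at (15.5, 15) is present, so the union is just that shape — area = 67.50 mm². Checking containment: the cross-section at z = 22.4 is a subset of the cross-section at z = 4.

entirely on top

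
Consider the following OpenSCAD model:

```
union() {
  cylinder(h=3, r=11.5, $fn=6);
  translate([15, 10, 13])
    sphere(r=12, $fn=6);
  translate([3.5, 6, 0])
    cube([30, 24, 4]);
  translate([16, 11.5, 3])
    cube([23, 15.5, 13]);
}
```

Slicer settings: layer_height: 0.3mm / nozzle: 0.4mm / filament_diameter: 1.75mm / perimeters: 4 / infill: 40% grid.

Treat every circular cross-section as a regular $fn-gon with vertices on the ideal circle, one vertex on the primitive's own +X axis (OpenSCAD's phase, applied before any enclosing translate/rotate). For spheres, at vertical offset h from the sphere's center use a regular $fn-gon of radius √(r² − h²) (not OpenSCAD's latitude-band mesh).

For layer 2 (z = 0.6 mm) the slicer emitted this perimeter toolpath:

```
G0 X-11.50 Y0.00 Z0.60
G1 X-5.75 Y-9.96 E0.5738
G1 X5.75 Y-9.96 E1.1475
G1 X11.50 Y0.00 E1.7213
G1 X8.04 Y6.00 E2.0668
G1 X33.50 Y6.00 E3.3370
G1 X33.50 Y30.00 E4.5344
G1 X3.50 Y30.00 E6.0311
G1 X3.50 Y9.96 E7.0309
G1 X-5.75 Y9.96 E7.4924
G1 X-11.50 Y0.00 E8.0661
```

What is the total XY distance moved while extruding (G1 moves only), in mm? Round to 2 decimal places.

Sum the Euclidean lengths of each G1 segment: total = 161.68 mm.

161.68 mm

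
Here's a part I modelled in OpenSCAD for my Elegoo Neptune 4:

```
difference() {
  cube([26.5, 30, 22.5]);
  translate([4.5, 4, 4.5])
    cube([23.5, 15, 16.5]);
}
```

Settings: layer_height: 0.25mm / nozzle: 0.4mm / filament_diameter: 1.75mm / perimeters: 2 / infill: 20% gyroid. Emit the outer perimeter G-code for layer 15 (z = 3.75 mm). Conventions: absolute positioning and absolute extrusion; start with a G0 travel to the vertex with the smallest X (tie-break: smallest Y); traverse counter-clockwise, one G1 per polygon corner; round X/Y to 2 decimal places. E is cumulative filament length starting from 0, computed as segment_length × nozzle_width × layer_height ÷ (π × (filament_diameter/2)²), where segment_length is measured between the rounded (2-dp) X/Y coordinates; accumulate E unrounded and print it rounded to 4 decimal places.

At z = 3.75 mm: the cube is present — its section is the full 26.5×30 rectangle; the cube at (4.5, 4) is not intersected at this z (z outside [4.5, 21]); Subtracting the remaining from the first: none of the subtracted shapes is present at this height, so the 26.5×30 cube is unchanged — 1 connected region. The outline is a single polygon with 4 vertices. Extrusion per mm of travel: 0.4 × 0.25 / (π × 0.875²) = 0.041575. Accumulating E over each segment gives final E = 4.6980.

G0 X0.00 Y0.00 Z3.75
G1 X26.50 Y0.00 E1.1017
G1 X26.50 Y30.00 E2.3490
G1 X0.00 Y30.00 E3.4507
G1 X0.00 Y0.00 E4.6980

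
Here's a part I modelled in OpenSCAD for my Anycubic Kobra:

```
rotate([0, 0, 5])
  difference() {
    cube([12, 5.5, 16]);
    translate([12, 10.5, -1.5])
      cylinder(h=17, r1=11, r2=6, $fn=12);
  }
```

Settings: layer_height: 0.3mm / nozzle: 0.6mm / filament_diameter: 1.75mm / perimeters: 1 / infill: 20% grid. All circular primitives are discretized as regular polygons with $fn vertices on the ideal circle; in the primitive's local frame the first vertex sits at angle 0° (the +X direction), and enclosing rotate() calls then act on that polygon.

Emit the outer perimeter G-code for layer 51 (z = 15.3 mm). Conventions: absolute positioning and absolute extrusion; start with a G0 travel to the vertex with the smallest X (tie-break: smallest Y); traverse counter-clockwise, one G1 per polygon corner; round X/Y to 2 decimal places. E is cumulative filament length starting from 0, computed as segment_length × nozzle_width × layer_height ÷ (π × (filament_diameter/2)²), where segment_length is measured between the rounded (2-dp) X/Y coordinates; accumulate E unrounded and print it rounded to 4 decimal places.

G0 X-0.48 Y5.48 Z15.30
G1 X0.00 Y0.00 E0.4117
G1 X11.95 Y1.05 E1.3094
G1 X11.57 Y5.47 E1.6414
G1 X8.48 Y6.01 E1.8761
G1 X8.21 Y6.24 E1.9027
G1 X-0.48 Y5.48 E2.5555

At z = 15.3 mm: the 12×5.5 cube contributes its full rectangle; the cone at (12, 10.5) contributes a regular 12-gon of circumradius 6.059 (interpolated between r1=11 and r2=6 at t=0.988); Subtracting the remaining from the first: starting from the 12×5.5 cube, the cone at (12, 10.5) partially overlaps it — only the 2.01 mm² overlap (of its 110.13 mm²) is removed, clipping the outline — 1 connected region; (rotated 5° about Z; rotation is an isometry so areas/perimeters/island counts are preserved). The outline is a single polygon with 6 vertices. Extrusion per mm of travel: 0.6 × 0.3 / (π × 0.875²) = 0.074835. Accumulating E over each segment gives final E = 2.5555.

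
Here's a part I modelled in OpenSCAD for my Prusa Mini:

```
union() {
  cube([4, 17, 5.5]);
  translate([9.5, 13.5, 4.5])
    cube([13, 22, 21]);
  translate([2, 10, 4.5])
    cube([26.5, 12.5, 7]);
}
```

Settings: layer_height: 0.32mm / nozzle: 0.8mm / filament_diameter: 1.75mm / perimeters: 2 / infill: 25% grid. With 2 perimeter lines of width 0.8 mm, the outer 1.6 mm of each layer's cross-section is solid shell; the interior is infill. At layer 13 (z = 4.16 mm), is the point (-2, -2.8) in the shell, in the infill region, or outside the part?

At z = 4.16 mm: the cube (footprint 4×17) is included at this height; the cube at (9.5, 13.5) is absent (z outside [4.5, 25.5]); the cube at (2, 10) does not reach this height (z outside [4.5, 11.5]); Merging all regions: only the 4×17 cube is present, so the union is just that shape — 1 connected region. Overall, the cross-section is a single solid region. The nearest boundary edge runs (0.00, 0.00)→(4.00, 0.00); distance from the point to it = 3.44 mm. The point is not inside any of the regions above, so it lies outside the cross-section (3.44 mm from the nearest boundary).

outside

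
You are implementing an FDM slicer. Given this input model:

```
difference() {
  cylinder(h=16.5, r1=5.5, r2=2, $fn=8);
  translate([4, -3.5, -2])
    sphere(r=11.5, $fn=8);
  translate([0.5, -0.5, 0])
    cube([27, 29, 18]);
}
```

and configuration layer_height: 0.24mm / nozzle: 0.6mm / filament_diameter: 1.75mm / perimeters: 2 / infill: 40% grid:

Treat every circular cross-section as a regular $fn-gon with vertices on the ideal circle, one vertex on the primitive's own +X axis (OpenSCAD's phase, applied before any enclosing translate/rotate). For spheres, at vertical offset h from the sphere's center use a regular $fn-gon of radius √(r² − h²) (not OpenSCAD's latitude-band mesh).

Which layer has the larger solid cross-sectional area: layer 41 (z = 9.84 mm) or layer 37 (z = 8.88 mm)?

Layer 41 (z = 9.84): the cone (r1=5.5→r2=2) has section circumradius 3.413 here — a regular 8-gon (area = (8/2)·3.413²·sin(360°/8) = 32.94 mm²); the sphere at (4, -3.5) is not intersected at this z (|z−center|=11.840 > r=11.5); the cube at (0.5, -0.5) (footprint 27×29) is included at this height (area 783.00 mm²); Subtracting the remaining from the first: starting from the cone (32.94 mm²), the 27×29 cube at (0.5, -0.5) partially overlaps it — only the 7.99 mm² overlap (of its 783.00 mm²) is removed, clipping the outline — area = 24.96 mm². So its area = 24.96 mm². Layer 37 (z = 8.88): the cone contributes a regular 8-gon of circumradius 3.616 (interpolated between r1=5.5 and r2=2 at t=0.538) (area = (8/2)·3.616²·sin(360°/8) = 36.99 mm²); the sphere at (4, -3.5): section is a regular 8-gon, circumradius = √(r²−h²) = √(11.5²−10.88²) = 3.725 (area = (8/2)·3.725²·sin(360°/8) = 39.25 mm²); the cube at (0.5, -0.5) is present — its section is the full 27×29 rectangle (area 783.00 mm²); Subtracting the remaining from the first: starting from the cone (36.99 mm²), the r=11.5 sphere at (4, -3.5) partially overlaps it — only the 4.99 mm² overlap (of its 39.25 mm²) is removed, clipping the outline; the 27×29 cube at (0.5, -0.5) partially overlaps it — only the 8.66 mm² overlap (of its 783.00 mm²) is removed, clipping the outline — area = 23.34 mm². So its area = 23.34 mm². Layer 41 is larger (24.96 vs 23.34 mm²).

layer 41 (z = 9.84 mm)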